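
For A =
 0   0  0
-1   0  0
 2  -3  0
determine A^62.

[[0, 0, 0], [0, 0, 0], [0, 0, 0]]

A is strictly triangular, hence nilpotent: A^3 = 0, so A^62 = 0.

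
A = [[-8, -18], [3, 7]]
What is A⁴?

tr A = -1 and det A = -2, so the characteristic polynomial is λ² − (-1)λ + (-2) with roots 1 and -2.
Eigenvectors give P = [[-2, -3], [1, 1]] with P⁻¹ = [[1, 3], [-1, -2]], and A = P·diag(1, -2)·P⁻¹.
Then A⁴ = P·diag(1, 16)·P⁻¹ = [[-2, -48], [1, 16]] · [[1, 3], [-1, -2]] = [[46, 90], [-15, -29]].

[[46, 90], [-15, -29]]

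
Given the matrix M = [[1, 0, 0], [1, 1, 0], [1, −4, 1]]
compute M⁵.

M = I + N where N = [[0, 0, 0], [1, 0, 0], [1, −4, 0]] is strictly lower-triangular, so N³ = 0.
(I + N)⁵ = I + 5·N + 10·N² = [[1, 0, 0], [5, 1, 0], [−35, −20, 1]].

[[1, 0, 0], [5, 1, 0], [−35, −20, 1]]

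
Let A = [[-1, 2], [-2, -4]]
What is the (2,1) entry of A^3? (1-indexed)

A^2 = [[-3, -10], [10, 12]]
A^3 = [[23, 34], [-34, -28]]

-34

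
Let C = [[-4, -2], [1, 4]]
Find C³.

C² = [[14, 0], [0, 14]]
C³ = [[-56, -28], [14, 56]]

[[-56, -28], [14, 56]]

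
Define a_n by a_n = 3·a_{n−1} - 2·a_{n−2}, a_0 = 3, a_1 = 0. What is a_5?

With companion matrix A = [[3, -2], [1, 0]], [a_n, a_{n−1}]ᵀ = A·[a_{n−1}, a_{n−2}]ᵀ, so [a_5, a_4]ᵀ = A⁴·[a_1, a_0]ᵀ.
A⁴ = [[31, -30], [15, -14]], giving [a_5, a_4]ᵀ = [[-90], [-42]].

-90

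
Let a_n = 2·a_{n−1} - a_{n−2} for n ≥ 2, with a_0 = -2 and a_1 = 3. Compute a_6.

With companion matrix T = [[2, -1], [1, 0]], [a_n, a_{n−1}]ᵀ = T·[a_{n−1}, a_{n−2}]ᵀ, so [a_6, a_5]ᵀ = T⁵·[a_1, a_0]ᵀ.
T⁵ = [[6, -5], [5, -4]], giving [a_6, a_5]ᵀ = [[28], [23]].

28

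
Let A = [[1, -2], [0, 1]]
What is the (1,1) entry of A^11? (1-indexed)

A = I + N where N = [[0, -2], [0, 0]] is strictly upper-triangular, so N^2 = 0.
(I + N)^11 = I + 11·N = [[1, -22], [0, 1]].

1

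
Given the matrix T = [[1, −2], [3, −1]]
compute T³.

[[−5, 10], [−15, 5]]

T² = [[−5, 0], [0, −5]]
T³ = [[−5, 10], [−15, 5]]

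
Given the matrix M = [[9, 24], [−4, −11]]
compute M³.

[[57, 168], [−28, −83]]

tr M = −2 and det M = −3, so the characteristic polynomial is λ² − (−2)λ + (−3) with roots 1 and −3.
Eigenvectors give P = [[3, 2], [−1, −1]] with P⁻¹ = [[1, 2], [−1, −3]], and M = P·diag(1, −3)·P⁻¹.
Then M³ = P·diag(1, −27)·P⁻¹ = [[3, −54], [−1, 27]] · [[1, 2], [−1, −3]] = [[57, 168], [−28, −83]].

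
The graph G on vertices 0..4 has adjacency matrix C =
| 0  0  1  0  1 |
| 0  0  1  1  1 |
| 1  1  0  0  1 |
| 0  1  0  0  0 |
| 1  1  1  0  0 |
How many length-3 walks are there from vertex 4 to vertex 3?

The number of length-3 walks from vertex 4 to vertex 3 is entry (4,3) of C³, where C is the adjacency matrix.
C² = [[2, 2, 1, 0, 1], [2, 3, 1, 0, 1], [1, 1, 3, 1, 2], [0, 0, 1, 1, 1], [1, 1, 2, 1, 3]]
C³ = [[2, 2, 5, 2, 5], [2, 2, 6, 3, 6], [5, 6, 4, 1, 5], [2, 3, 1, 0, 1], [5, 6, 5, 1, 4]]

1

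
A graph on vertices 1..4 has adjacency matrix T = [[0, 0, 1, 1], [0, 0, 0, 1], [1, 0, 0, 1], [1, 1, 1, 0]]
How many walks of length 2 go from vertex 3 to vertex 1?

The number of length-2 walks from vertex 3 to vertex 1 is entry (3,1) of T², where T is the adjacency matrix.
T² = [[2, 1, 1, 1], [1, 1, 1, 0], [1, 1, 2, 1], [1, 0, 1, 3]]

1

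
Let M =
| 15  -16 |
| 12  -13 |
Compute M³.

tr M = 2 and det M = -3, so the characteristic polynomial is λ² − (2)λ + (-3) with roots -1 and 3.
Eigenvectors give P = [[1, 4], [1, 3]] with P⁻¹ = [[-3, 4], [1, -1]], and M = P·diag(-1, 3)·P⁻¹.
Then M³ = P·diag(-1, 27)·P⁻¹ = [[-1, 108], [-1, 81]] · [[-3, 4], [1, -1]] = [[111, -112], [84, -85]].

[[111, -112], [84, -85]]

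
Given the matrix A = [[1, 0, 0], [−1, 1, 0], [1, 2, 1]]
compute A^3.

A = I + N where N = [[0, 0, 0], [−1, 0, 0], [1, 2, 0]] is strictly lower-triangular, so N^3 = 0.
(I + N)^3 = I + 3·N + 3·N^2 = [[1, 0, 0], [−3, 1, 0], [−3, 6, 1]].

[[1, 0, 0], [−3, 1, 0], [−3, 6, 1]]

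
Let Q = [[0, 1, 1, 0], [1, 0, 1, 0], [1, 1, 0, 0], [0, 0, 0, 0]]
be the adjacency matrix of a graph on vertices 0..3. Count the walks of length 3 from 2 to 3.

0

The number of length-3 walks from vertex 2 to vertex 3 is entry (2,3) of Q³, where Q is the adjacency matrix.
Q² = [[2, 1, 1, 0], [1, 2, 1, 0], [1, 1, 2, 0], [0, 0, 0, 0]]
Q³ = [[2, 3, 3, 0], [3, 2, 3, 0], [3, 3, 2, 0], [0, 0, 0, 0]]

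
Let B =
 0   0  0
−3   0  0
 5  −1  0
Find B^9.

B is strictly triangular, hence nilpotent: B^3 = 0, so B^9 = 0.

[[0, 0, 0], [0, 0, 0], [0, 0, 0]]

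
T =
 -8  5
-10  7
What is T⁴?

[[146, -65], [130, -49]]

tr T = -1 and det T = -6, so the characteristic polynomial is λ² − (-1)λ + (-6) with roots 2 and -3.
Eigenvectors give P = [[1, -1], [2, -1]] with P⁻¹ = [[-1, 1], [-2, 1]], and T = P·diag(2, -3)·P⁻¹.
Then T⁴ = P·diag(16, 81)·P⁻¹ = [[16, -81], [32, -81]] · [[-1, 1], [-2, 1]] = [[146, -65], [130, -49]].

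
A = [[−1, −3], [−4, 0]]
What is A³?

[[−25, −39], [−52, −12]]

A² = [[13, 3], [4, 12]]
A³ = [[−25, −39], [−52, −12]]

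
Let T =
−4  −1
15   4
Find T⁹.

T² = I (check: tr T = 0 and det T = −1), so T⁹ = T since 9 is odd.

[[−4, −1], [15, 4]]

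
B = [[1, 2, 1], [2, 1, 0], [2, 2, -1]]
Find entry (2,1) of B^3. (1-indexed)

B^2 = [[7, 6, 0], [4, 5, 2], [4, 4, 3]]
B^3 = [[19, 20, 7], [18, 17, 2], [18, 18, 1]]

18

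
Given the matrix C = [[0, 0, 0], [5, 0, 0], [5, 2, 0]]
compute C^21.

C is strictly triangular, hence nilpotent: C^3 = 0, so C^21 = 0.

[[0, 0, 0], [0, 0, 0], [0, 0, 0]]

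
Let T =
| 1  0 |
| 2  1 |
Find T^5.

T = I + N where N = [[0, 0], [2, 0]] is strictly lower-triangular, so N^2 = 0.
(I + N)^5 = I + 5·N = [[1, 0], [10, 1]].

[[1, 0], [10, 1]]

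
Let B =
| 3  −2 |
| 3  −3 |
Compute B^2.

[[3, 0], [0, 3]]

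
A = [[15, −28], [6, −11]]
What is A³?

tr A = 4 and det A = 3, so the characteristic polynomial is λ² − (4)λ + (3) with roots 3 and 1.
Eigenvectors give P = [[7, 2], [3, 1]] with P⁻¹ = [[1, −2], [−3, 7]], and A = P·diag(3, 1)·P⁻¹.
Then A³ = P·diag(27, 1)·P⁻¹ = [[189, 2], [81, 1]] · [[1, −2], [−3, 7]] = [[183, −364], [78, −155]].

[[183, −364], [78, −155]]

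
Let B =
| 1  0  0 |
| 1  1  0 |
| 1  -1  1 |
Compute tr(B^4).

3

B = I + N where N = [[0, 0, 0], [1, 0, 0], [1, -1, 0]] is strictly lower-triangular, so N^3 = 0.
(I + N)^4 = I + 4·N + 6·N^2 = [[1, 0, 0], [4, 1, 0], [-2, -4, 1]].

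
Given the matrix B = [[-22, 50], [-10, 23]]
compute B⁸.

[[-24964, 63050], [-12610, 31781]]

tr B = 1 and det B = -6, so the characteristic polynomial is λ² − (1)λ + (-6) with roots 3 and -2.
Eigenvectors give P = [[2, 5], [1, 2]] with P⁻¹ = [[-2, 5], [1, -2]], and B = P·diag(3, -2)·P⁻¹.
Then B⁸ = P·diag(6561, 256)·P⁻¹ = [[13122, 1280], [6561, 512]] · [[-2, 5], [1, -2]] = [[-24964, 63050], [-12610, 31781]].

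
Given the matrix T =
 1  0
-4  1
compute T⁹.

T = I + N where N = [[0, 0], [-4, 0]] is strictly lower-triangular, so N² = 0.
(I + N)⁹ = I + 9·N = [[1, 0], [-36, 1]].

[[1, 0], [-36, 1]]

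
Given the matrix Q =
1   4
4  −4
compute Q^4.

Q^2 = [[17, −12], [−12, 32]]
Q^3 = [[−31, 116], [116, −176]]
Q^4 = [[433, −588], [−588, 1168]]

[[433, −588], [−588, 1168]]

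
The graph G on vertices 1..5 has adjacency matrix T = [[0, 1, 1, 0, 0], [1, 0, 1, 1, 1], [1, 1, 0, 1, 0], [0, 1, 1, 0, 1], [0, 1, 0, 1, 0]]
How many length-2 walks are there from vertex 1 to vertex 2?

1

The number of length-2 walks from vertex 1 to vertex 2 is entry (1,2) of T², where T is the adjacency matrix.
T² = [[2, 1, 1, 2, 1], [1, 4, 2, 2, 1], [1, 2, 3, 1, 2], [2, 2, 1, 3, 1], [1, 1, 2, 1, 2]]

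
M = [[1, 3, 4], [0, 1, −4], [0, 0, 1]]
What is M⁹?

[[1, 27, −396], [0, 1, −36], [0, 0, 1]]

M = I + N where N = [[0, 3, 4], [0, 0, −4], [0, 0, 0]] is strictly upper-triangular, so N³ = 0.
(I + N)⁹ = I + 9·N + 36·N² = [[1, 27, −396], [0, 1, −36], [0, 0, 1]].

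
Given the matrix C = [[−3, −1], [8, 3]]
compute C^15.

C² = I (check: tr C = 0 and det C = −1), so C^15 = C since 15 is odd.

[[−3, −1], [8, 3]]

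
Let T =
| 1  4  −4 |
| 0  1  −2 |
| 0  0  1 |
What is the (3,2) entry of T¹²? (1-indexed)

T = I + N where N = [[0, 4, −4], [0, 0, −2], [0, 0, 0]] is strictly upper-triangular, so N³ = 0.
(I + N)¹² = I + 12·N + 66·N² = [[1, 48, −576], [0, 1, −24], [0, 0, 1]].

0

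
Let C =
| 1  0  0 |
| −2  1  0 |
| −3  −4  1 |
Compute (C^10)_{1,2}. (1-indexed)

C = I + N where N = [[0, 0, 0], [−2, 0, 0], [−3, −4, 0]] is strictly lower-triangular, so N^3 = 0.
(I + N)^10 = I + 10·N + 45·N^2 = [[1, 0, 0], [−20, 1, 0], [330, −40, 1]].

0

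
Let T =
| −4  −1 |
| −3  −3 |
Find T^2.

[[19, 7], [21, 12]]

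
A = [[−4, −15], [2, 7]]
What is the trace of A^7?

tr A = 3 and det A = 2, so the characteristic polynomial is λ² − (3)λ + (2) with roots 2 and 1.
Eigenvectors give P = [[−5, −3], [2, 1]] with P⁻¹ = [[1, 3], [−2, −5]], and A = P·diag(2, 1)·P⁻¹.
Then A^7 = P·diag(128, 1)·P⁻¹ = [[−640, −3], [256, 1]] · [[1, 3], [−2, −5]] = [[−634, −1905], [254, 763]].

129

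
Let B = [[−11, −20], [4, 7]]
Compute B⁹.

[[−98411, −196820], [39364, 78727]]

tr B = −4 and det B = 3, so the characteristic polynomial is λ² − (−4)λ + (3) with roots −3 and −1.
Eigenvectors give P = [[5, −2], [−2, 1]] with P⁻¹ = [[1, 2], [2, 5]], and B = P·diag(−3, −1)·P⁻¹.
Then B⁹ = P·diag(−19683, −1)·P⁻¹ = [[−98415, 2], [39366, −1]] · [[1, 2], [2, 5]] = [[−98411, −196820], [39364, 78727]].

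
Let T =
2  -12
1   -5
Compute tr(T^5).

tr T = -3 and det T = 2, so the characteristic polynomial is λ² − (-3)λ + (2) with roots -1 and -2.
Eigenvectors give P = [[4, 3], [1, 1]] with P⁻¹ = [[1, -3], [-1, 4]], and T = P·diag(-1, -2)·P⁻¹.
Then T^5 = P·diag(-1, -32)·P⁻¹ = [[-4, -96], [-1, -32]] · [[1, -3], [-1, 4]] = [[92, -372], [31, -125]].

-33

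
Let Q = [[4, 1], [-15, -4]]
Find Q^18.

Q² = I (check: tr Q = 0 and det Q = -1), so Q^18 = I since 18 is even.

[[1, 0], [0, 1]]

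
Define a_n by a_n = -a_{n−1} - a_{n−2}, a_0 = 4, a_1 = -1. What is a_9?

With companion matrix M = [[-1, -1], [1, 0]], [a_n, a_{n−1}]ᵀ = M·[a_{n−1}, a_{n−2}]ᵀ, so [a_9, a_8]ᵀ = M⁸·[a_1, a_0]ᵀ.
M⁸ = [[0, 1], [-1, -1]], giving [a_9, a_8]ᵀ = [[4], [-3]].

4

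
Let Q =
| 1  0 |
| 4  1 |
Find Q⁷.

Q = I + N where N = [[0, 0], [4, 0]] is strictly lower-triangular, so N² = 0.
(I + N)⁷ = I + 7·N = [[1, 0], [28, 1]].

[[1, 0], [28, 1]]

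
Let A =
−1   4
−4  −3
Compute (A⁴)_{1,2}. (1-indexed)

352

A² = [[−15, −16], [16, −7]]
A³ = [[79, −12], [12, 85]]
A⁴ = [[−31, 352], [−352, −207]]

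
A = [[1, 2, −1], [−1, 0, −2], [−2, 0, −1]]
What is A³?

[[7, 2, −1], [−1, 6, −2], [−2, 0, 5]]

A² = [[1, 2, −4], [3, −2, 3], [0, −4, 3]]
A³ = [[7, 2, −1], [−1, 6, −2], [−2, 0, 5]]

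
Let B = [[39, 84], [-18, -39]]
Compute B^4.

[[81, 0], [0, 81]]

tr B = 0 and det B = -9, so the characteristic polynomial is λ² − (0)λ + (-9) with roots -3 and 3.
Eigenvectors give P = [[2, -7], [-1, 3]] with P⁻¹ = [[-3, -7], [-1, -2]], and B = P·diag(-3, 3)·P⁻¹.
Then B^4 = P·diag(81, 81)·P⁻¹ = [[162, -567], [-81, 243]] · [[-3, -7], [-1, -2]] = [[81, 0], [0, 81]].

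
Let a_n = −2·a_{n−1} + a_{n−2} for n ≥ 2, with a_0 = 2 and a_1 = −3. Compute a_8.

1562

With companion matrix A = [[−2, 1], [1, 0]], [a_n, a_{n−1}]ᵀ = A·[a_{n−1}, a_{n−2}]ᵀ, so [a_8, a_7]ᵀ = A⁷·[a_1, a_0]ᵀ.
A⁷ = [[−408, 169], [169, −70]], giving [a_8, a_7]ᵀ = [[1562], [−647]].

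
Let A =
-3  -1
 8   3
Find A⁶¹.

[[-3, -1], [8, 3]]

A² = I (check: tr A = 0 and det A = -1), so A⁶¹ = A since 61 is odd.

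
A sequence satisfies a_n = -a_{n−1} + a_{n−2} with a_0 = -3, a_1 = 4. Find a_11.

With companion matrix C = [[-1, 1], [1, 0]], [a_n, a_{n−1}]ᵀ = C·[a_{n−1}, a_{n−2}]ᵀ, so [a_11, a_10]ᵀ = C^10·[a_1, a_0]ᵀ.
C^10 = [[89, -55], [-55, 34]], giving [a_11, a_10]ᵀ = [[521], [-322]].

521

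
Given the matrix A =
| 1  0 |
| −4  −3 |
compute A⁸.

tr A = −2 and det A = −3, so the characteristic polynomial is λ² − (−2)λ + (−3) with roots −3 and 1.
Eigenvectors give P = [[0, −1], [1, 1]] with P⁻¹ = [[1, 1], [−1, 0]], and A = P·diag(−3, 1)·P⁻¹.
Then A⁸ = P·diag(6561, 1)·P⁻¹ = [[0, −1], [6561, 1]] · [[1, 1], [−1, 0]] = [[1, 0], [6560, 6561]].

[[1, 0], [6560, 6561]]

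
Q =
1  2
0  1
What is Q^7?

Q = I + N where N = [[0, 2], [0, 0]] is strictly upper-triangular, so N^2 = 0.
(I + N)^7 = I + 7·N = [[1, 14], [0, 1]].

[[1, 14], [0, 1]]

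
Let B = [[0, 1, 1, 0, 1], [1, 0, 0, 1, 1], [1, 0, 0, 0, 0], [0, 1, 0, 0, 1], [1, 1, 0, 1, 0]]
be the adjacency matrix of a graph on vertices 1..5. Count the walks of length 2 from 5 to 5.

3

The number of length-2 walks from vertex 5 to vertex 5 is entry (5,5) of B², where B is the adjacency matrix.
B² = [[3, 1, 0, 2, 1], [1, 3, 1, 1, 2], [0, 1, 1, 0, 1], [2, 1, 0, 2, 1], [1, 2, 1, 1, 3]]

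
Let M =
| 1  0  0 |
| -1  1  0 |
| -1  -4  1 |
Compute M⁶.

[[1, 0, 0], [-6, 1, 0], [54, -24, 1]]

M = I + N where N = [[0, 0, 0], [-1, 0, 0], [-1, -4, 0]] is strictly lower-triangular, so N³ = 0.
(I + N)⁶ = I + 6·N + 15·N² = [[1, 0, 0], [-6, 1, 0], [54, -24, 1]].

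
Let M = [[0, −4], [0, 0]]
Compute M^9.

M is strictly triangular, hence nilpotent: M^2 = 0, so M^9 = 0.

[[0, 0], [0, 0]]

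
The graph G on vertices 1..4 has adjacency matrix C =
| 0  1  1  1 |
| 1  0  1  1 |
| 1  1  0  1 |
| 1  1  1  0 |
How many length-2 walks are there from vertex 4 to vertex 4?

The number of length-2 walks from vertex 4 to vertex 4 is entry (4,4) of C², where C is the adjacency matrix.
C² = [[3, 2, 2, 2], [2, 3, 2, 2], [2, 2, 3, 2], [2, 2, 2, 3]]

3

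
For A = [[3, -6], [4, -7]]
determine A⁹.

tr A = -4 and det A = 3, so the characteristic polynomial is λ² − (-4)λ + (3) with roots -1 and -3.
Eigenvectors give P = [[3, 1], [2, 1]] with P⁻¹ = [[1, -1], [-2, 3]], and A = P·diag(-1, -3)·P⁻¹.
Then A⁹ = P·diag(-1, -19683)·P⁻¹ = [[-3, -19683], [-2, -19683]] · [[1, -1], [-2, 3]] = [[39363, -59046], [39364, -59047]].

[[39363, -59046], [39364, -59047]]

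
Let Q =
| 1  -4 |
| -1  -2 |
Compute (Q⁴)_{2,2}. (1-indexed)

68

Q² = [[5, 4], [1, 8]]
Q³ = [[1, -28], [-7, -20]]
Q⁴ = [[29, 52], [13, 68]]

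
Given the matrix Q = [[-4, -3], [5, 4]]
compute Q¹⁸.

[[1, 0], [0, 1]]

Q² = I (check: tr Q = 0 and det Q = -1), so Q¹⁸ = I since 18 is even.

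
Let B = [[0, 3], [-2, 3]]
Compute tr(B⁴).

B² = [[-6, 9], [-6, 3]]
B³ = [[-18, 9], [-6, -9]]
B⁴ = [[-18, -27], [18, -45]]

-63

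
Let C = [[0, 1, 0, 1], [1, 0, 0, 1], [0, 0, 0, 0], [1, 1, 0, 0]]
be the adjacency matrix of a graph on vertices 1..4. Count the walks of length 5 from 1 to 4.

11

The number of length-5 walks from vertex 1 to vertex 4 is entry (1,4) of C^5, where C is the adjacency matrix.
C^2 = [[2, 1, 0, 1], [1, 2, 0, 1], [0, 0, 0, 0], [1, 1, 0, 2]]
C^3 = [[2, 3, 0, 3], [3, 2, 0, 3], [0, 0, 0, 0], [3, 3, 0, 2]]
C^4 = [[6, 5, 0, 5], [5, 6, 0, 5], [0, 0, 0, 0], [5, 5, 0, 6]]
C^5 = [[10, 11, 0, 11], [11, 10, 0, 11], [0, 0, 0, 0], [11, 11, 0, 10]]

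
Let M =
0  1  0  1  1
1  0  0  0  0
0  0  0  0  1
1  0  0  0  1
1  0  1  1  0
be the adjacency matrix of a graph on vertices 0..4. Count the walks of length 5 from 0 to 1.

12

The number of length-5 walks from vertex 0 to vertex 1 is entry (0,1) of M^5, where M is the adjacency matrix.
M^2 = [[3, 0, 1, 1, 1], [0, 1, 0, 1, 1], [1, 0, 1, 1, 0], [1, 1, 1, 2, 1], [1, 1, 0, 1, 3]]
M^3 = [[2, 3, 1, 4, 5], [3, 0, 1, 1, 1], [1, 1, 0, 1, 3], [4, 1, 1, 2, 4], [5, 1, 3, 4, 2]]
M^4 = [[12, 2, 5, 7, 7], [2, 3, 1, 4, 5], [5, 1, 3, 4, 2], [7, 4, 4, 8, 7], [7, 5, 2, 7, 12]]
M^5 = [[16, 12, 7, 19, 24], [12, 2, 5, 7, 7], [7, 5, 2, 7, 12], [19, 7, 7, 14, 19], [24, 7, 12, 19, 16]]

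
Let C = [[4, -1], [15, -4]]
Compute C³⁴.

[[1, 0], [0, 1]]

C² = I (check: tr C = 0 and det C = -1), so C³⁴ = I since 34 is even.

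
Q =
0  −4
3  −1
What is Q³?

Q² = [[−12, 4], [−3, −11]]
Q³ = [[12, 44], [−33, 23]]

[[12, 44], [−33, 23]]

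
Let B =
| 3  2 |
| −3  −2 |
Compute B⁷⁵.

B² = B (a projection; rank 1, trace 1), so B⁷⁵ = B.

[[3, 2], [−3, −2]]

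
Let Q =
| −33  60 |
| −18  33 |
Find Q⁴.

tr Q = 0 and det Q = −9, so the characteristic polynomial is λ² − (0)λ + (−9) with roots 3 and −3.
Eigenvectors give P = [[−5, 2], [−3, 1]] with P⁻¹ = [[1, −2], [3, −5]], and Q = P·diag(3, −3)·P⁻¹.
Then Q⁴ = P·diag(81, 81)·P⁻¹ = [[−405, 162], [−243, 81]] · [[1, −2], [3, −5]] = [[81, 0], [0, 81]].

[[81, 0], [0, 81]]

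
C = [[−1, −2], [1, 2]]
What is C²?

C² = C (a projection; rank 1, trace 1), so C² = C.

[[−1, −2], [1, 2]]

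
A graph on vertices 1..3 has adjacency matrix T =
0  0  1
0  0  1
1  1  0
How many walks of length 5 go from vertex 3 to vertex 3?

0

The number of length-5 walks from vertex 3 to vertex 3 is entry (3,3) of T^5, where T is the adjacency matrix.
T^2 = [[1, 1, 0], [1, 1, 0], [0, 0, 2]]
T^3 = [[0, 0, 2], [0, 0, 2], [2, 2, 0]]
T^4 = [[2, 2, 0], [2, 2, 0], [0, 0, 4]]
T^5 = [[0, 0, 4], [0, 0, 4], [4, 4, 0]]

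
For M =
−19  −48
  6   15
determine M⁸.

[[59041, 157440], [−19680, −52479]]

tr M = −4 and det M = 3, so the characteristic polynomial is λ² − (−4)λ + (3) with roots −3 and −1.
Eigenvectors give P = [[−3, −8], [1, 3]] with P⁻¹ = [[−3, −8], [1, 3]], and M = P·diag(−3, −1)·P⁻¹.
Then M⁸ = P·diag(6561, 1)·P⁻¹ = [[−19683, −8], [6561, 3]] · [[−3, −8], [1, 3]] = [[59041, 157440], [−19680, −52479]].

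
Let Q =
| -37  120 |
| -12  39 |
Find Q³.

tr Q = 2 and det Q = -3, so the characteristic polynomial is λ² − (2)λ + (-3) with roots 3 and -1.
Eigenvectors give P = [[-3, -10], [-1, -3]] with P⁻¹ = [[3, -10], [-1, 3]], and Q = P·diag(3, -1)·P⁻¹.
Then Q³ = P·diag(27, -1)·P⁻¹ = [[-81, 10], [-27, 3]] · [[3, -10], [-1, 3]] = [[-253, 840], [-84, 279]].

[[-253, 840], [-84, 279]]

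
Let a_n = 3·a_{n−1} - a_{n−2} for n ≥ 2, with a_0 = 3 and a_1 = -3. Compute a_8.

-4092

With companion matrix A = [[3, -1], [1, 0]], [a_n, a_{n−1}]ᵀ = A·[a_{n−1}, a_{n−2}]ᵀ, so [a_8, a_7]ᵀ = A⁷·[a_1, a_0]ᵀ.
A⁷ = [[987, -377], [377, -144]], giving [a_8, a_7]ᵀ = [[-4092], [-1563]].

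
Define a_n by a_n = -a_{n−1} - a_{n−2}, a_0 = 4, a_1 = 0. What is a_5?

With companion matrix C = [[-1, -1], [1, 0]], [a_n, a_{n−1}]ᵀ = C·[a_{n−1}, a_{n−2}]ᵀ, so [a_5, a_4]ᵀ = C^4·[a_1, a_0]ᵀ.
C^4 = [[-1, -1], [1, 0]], giving [a_5, a_4]ᵀ = [[-4], [0]].

-4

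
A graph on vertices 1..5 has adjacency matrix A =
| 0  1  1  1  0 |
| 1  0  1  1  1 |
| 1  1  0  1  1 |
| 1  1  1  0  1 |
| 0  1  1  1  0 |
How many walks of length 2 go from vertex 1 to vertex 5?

3

The number of length-2 walks from vertex 1 to vertex 5 is entry (1,5) of A^2, where A is the adjacency matrix.
A^2 = [[3, 2, 2, 2, 3], [2, 4, 3, 3, 2], [2, 3, 4, 3, 2], [2, 3, 3, 4, 2], [3, 2, 2, 2, 3]]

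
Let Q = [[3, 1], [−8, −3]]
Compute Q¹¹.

[[3, 1], [−8, −3]]

Q² = I (check: tr Q = 0 and det Q = −1), so Q¹¹ = Q since 11 is odd.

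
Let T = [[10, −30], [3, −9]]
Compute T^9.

[[10, −30], [3, −9]]

T² = T (a projection; rank 1, trace 1), so T^9 = T.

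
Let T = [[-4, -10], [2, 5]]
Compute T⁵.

T² = T (a projection; rank 1, trace 1), so T⁵ = T.

[[-4, -10], [2, 5]]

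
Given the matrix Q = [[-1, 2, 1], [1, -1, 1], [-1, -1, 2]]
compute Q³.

[[-10, 6, 3], [3, -10, 3], [-3, -3, -1]]

Q² = [[2, -5, 3], [-3, 2, 2], [-2, -3, 2]]
Q³ = [[-10, 6, 3], [3, -10, 3], [-3, -3, -1]]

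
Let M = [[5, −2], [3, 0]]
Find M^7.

tr M = 5 and det M = 6, so the characteristic polynomial is λ² − (5)λ + (6) with roots 3 and 2.
Eigenvectors give P = [[1, −2], [1, −3]] with P⁻¹ = [[3, −2], [1, −1]], and M = P·diag(3, 2)·P⁻¹.
Then M^7 = P·diag(2187, 128)·P⁻¹ = [[2187, −256], [2187, −384]] · [[3, −2], [1, −1]] = [[6305, −4118], [6177, −3990]].

[[6305, −4118], [6177, −3990]]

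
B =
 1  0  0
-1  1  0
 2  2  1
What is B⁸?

B = I + N where N = [[0, 0, 0], [-1, 0, 0], [2, 2, 0]] is strictly lower-triangular, so N³ = 0.
(I + N)⁸ = I + 8·N + 28·N² = [[1, 0, 0], [-8, 1, 0], [-40, 16, 1]].

[[1, 0, 0], [-8, 1, 0], [-40, 16, 1]]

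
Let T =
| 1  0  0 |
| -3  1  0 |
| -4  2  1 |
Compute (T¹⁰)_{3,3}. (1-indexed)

1

T = I + N where N = [[0, 0, 0], [-3, 0, 0], [-4, 2, 0]] is strictly lower-triangular, so N³ = 0.
(I + N)¹⁰ = I + 10·N + 45·N² = [[1, 0, 0], [-30, 1, 0], [-310, 20, 1]].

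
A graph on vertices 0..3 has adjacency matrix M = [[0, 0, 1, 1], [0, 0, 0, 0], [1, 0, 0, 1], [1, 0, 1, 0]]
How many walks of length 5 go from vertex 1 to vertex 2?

0

The number of length-5 walks from vertex 1 to vertex 2 is entry (1,2) of M^5, where M is the adjacency matrix.
M^2 = [[2, 0, 1, 1], [0, 0, 0, 0], [1, 0, 2, 1], [1, 0, 1, 2]]
M^3 = [[2, 0, 3, 3], [0, 0, 0, 0], [3, 0, 2, 3], [3, 0, 3, 2]]
M^4 = [[6, 0, 5, 5], [0, 0, 0, 0], [5, 0, 6, 5], [5, 0, 5, 6]]
M^5 = [[10, 0, 11, 11], [0, 0, 0, 0], [11, 0, 10, 11], [11, 0, 11, 10]]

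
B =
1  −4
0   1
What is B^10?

B = I + N where N = [[0, −4], [0, 0]] is strictly upper-triangular, so N^2 = 0.
(I + N)^10 = I + 10·N = [[1, −40], [0, 1]].

[[1, −40], [0, 1]]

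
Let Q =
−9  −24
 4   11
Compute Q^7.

tr Q = 2 and det Q = −3, so the characteristic polynomial is λ² − (2)λ + (−3) with roots 3 and −1.
Eigenvectors give P = [[−2, −3], [1, 1]] with P⁻¹ = [[1, 3], [−1, −2]], and Q = P·diag(3, −1)·P⁻¹.
Then Q^7 = P·diag(2187, −1)·P⁻¹ = [[−4374, 3], [2187, −1]] · [[1, 3], [−1, −2]] = [[−4377, −13128], [2188, 6563]].

[[−4377, −13128], [2188, 6563]]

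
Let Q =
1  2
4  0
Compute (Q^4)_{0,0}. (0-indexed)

89

Q^2 = [[9, 2], [4, 8]]
Q^3 = [[17, 18], [36, 8]]
Q^4 = [[89, 34], [68, 72]]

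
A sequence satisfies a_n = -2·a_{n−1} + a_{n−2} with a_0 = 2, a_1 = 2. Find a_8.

-478

With companion matrix A = [[-2, 1], [1, 0]], [a_n, a_{n−1}]ᵀ = A·[a_{n−1}, a_{n−2}]ᵀ, so [a_8, a_7]ᵀ = A^7·[a_1, a_0]ᵀ.
A^7 = [[-408, 169], [169, -70]], giving [a_8, a_7]ᵀ = [[-478], [198]].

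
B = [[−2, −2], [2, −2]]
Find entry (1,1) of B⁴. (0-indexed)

B² = [[0, 8], [−8, 0]]
B³ = [[16, −16], [16, 16]]
B⁴ = [[−64, 0], [0, −64]]

−64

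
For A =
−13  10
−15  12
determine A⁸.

tr A = −1 and det A = −6, so the characteristic polynomial is λ² − (−1)λ + (−6) with roots −3 and 2.
Eigenvectors give P = [[1, −2], [1, −3]] with P⁻¹ = [[3, −2], [1, −1]], and A = P·diag(−3, 2)·P⁻¹.
Then A⁸ = P·diag(6561, 256)·P⁻¹ = [[6561, −512], [6561, −768]] · [[3, −2], [1, −1]] = [[19171, −12610], [18915, −12354]].

[[19171, −12610], [18915, −12354]]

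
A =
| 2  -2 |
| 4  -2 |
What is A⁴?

[[16, 0], [0, 16]]

A² = [[-4, 0], [0, -4]]
A³ = [[-8, 8], [-16, 8]]
A⁴ = [[16, 0], [0, 16]]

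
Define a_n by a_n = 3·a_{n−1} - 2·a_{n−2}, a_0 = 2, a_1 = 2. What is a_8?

With companion matrix Q = [[3, -2], [1, 0]], [a_n, a_{n−1}]ᵀ = Q·[a_{n−1}, a_{n−2}]ᵀ, so [a_8, a_7]ᵀ = Q^7·[a_1, a_0]ᵀ.
Q^7 = [[255, -254], [127, -126]], giving [a_8, a_7]ᵀ = [[2], [2]].

2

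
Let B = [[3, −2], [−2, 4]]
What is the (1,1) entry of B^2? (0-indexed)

20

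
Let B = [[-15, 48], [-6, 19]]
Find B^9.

tr B = 4 and det B = 3, so the characteristic polynomial is λ² − (4)λ + (3) with roots 3 and 1.
Eigenvectors give P = [[-8, 3], [-3, 1]] with P⁻¹ = [[1, -3], [3, -8]], and B = P·diag(3, 1)·P⁻¹.
Then B^9 = P·diag(19683, 1)·P⁻¹ = [[-157464, 3], [-59049, 1]] · [[1, -3], [3, -8]] = [[-157455, 472368], [-59046, 177139]].

[[-157455, 472368], [-59046, 177139]]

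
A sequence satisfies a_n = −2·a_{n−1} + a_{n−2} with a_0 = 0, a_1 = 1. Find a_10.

−2378

With companion matrix T = [[−2, 1], [1, 0]], [a_n, a_{n−1}]ᵀ = T·[a_{n−1}, a_{n−2}]ᵀ, so [a_10, a_9]ᵀ = T⁹·[a_1, a_0]ᵀ.
T⁹ = [[−2378, 985], [985, −408]], giving [a_10, a_9]ᵀ = [[−2378], [985]].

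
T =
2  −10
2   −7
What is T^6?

tr T = −5 and det T = 6, so the characteristic polynomial is λ² − (−5)λ + (6) with roots −2 and −3.
Eigenvectors give P = [[5, 2], [2, 1]] with P⁻¹ = [[1, −2], [−2, 5]], and T = P·diag(−2, −3)·P⁻¹.
Then T^6 = P·diag(64, 729)·P⁻¹ = [[320, 1458], [128, 729]] · [[1, −2], [−2, 5]] = [[−2596, 6650], [−1330, 3389]].

[[−2596, 6650], [−1330, 3389]]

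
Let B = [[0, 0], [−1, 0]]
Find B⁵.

[[0, 0], [0, 0]]

B is strictly triangular, hence nilpotent: B² = 0, so B⁵ = 0.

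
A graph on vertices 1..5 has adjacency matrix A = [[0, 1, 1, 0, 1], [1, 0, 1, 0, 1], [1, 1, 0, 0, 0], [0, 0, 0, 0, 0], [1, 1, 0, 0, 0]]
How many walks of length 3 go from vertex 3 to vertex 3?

2

The number of length-3 walks from vertex 3 to vertex 3 is entry (3,3) of A³, where A is the adjacency matrix.
A² = [[3, 2, 1, 0, 1], [2, 3, 1, 0, 1], [1, 1, 2, 0, 2], [0, 0, 0, 0, 0], [1, 1, 2, 0, 2]]
A³ = [[4, 5, 5, 0, 5], [5, 4, 5, 0, 5], [5, 5, 2, 0, 2], [0, 0, 0, 0, 0], [5, 5, 2, 0, 2]]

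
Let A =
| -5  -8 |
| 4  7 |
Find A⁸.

tr A = 2 and det A = -3, so the characteristic polynomial is λ² − (2)λ + (-3) with roots -1 and 3.
Eigenvectors give P = [[2, 1], [-1, -1]] with P⁻¹ = [[1, 1], [-1, -2]], and A = P·diag(-1, 3)·P⁻¹.
Then A⁸ = P·diag(1, 6561)·P⁻¹ = [[2, 6561], [-1, -6561]] · [[1, 1], [-1, -2]] = [[-6559, -13120], [6560, 13121]].

[[-6559, -13120], [6560, 13121]]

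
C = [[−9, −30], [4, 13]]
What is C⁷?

[[−10929, −32790], [4372, 13117]]

tr C = 4 and det C = 3, so the characteristic polynomial is λ² − (4)λ + (3) with roots 3 and 1.
Eigenvectors give P = [[−5, −3], [2, 1]] with P⁻¹ = [[1, 3], [−2, −5]], and C = P·diag(3, 1)·P⁻¹.
Then C⁷ = P·diag(2187, 1)·P⁻¹ = [[−10935, −3], [4374, 1]] · [[1, 3], [−2, −5]] = [[−10929, −32790], [4372, 13117]].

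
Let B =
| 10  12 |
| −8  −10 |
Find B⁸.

[[256, 0], [0, 256]]

tr B = 0 and det B = −4, so the characteristic polynomial is λ² − (0)λ + (−4) with roots −2 and 2.
Eigenvectors give P = [[1, −3], [−1, 2]] with P⁻¹ = [[−2, −3], [−1, −1]], and B = P·diag(−2, 2)·P⁻¹.
Then B⁸ = P·diag(256, 256)·P⁻¹ = [[256, −768], [−256, 512]] · [[−2, −3], [−1, −1]] = [[256, 0], [0, 256]].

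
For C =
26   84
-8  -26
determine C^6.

tr C = 0 and det C = -4, so the characteristic polynomial is λ² − (0)λ + (-4) with roots -2 and 2.
Eigenvectors give P = [[-3, -7], [1, 2]] with P⁻¹ = [[2, 7], [-1, -3]], and C = P·diag(-2, 2)·P⁻¹.
Then C^6 = P·diag(64, 64)·P⁻¹ = [[-192, -448], [64, 128]] · [[2, 7], [-1, -3]] = [[64, 0], [0, 64]].

[[64, 0], [0, 64]]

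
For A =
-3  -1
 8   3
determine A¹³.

[[-3, -1], [8, 3]]

A² = I (check: tr A = 0 and det A = -1), so A¹³ = A since 13 is odd.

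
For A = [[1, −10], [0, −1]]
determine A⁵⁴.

[[1, 0], [0, 1]]

A² = I (check: tr A = 0 and det A = −1), so A⁵⁴ = I since 54 is even.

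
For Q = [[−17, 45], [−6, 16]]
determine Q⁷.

[[−773, 1935], [−258, 646]]

tr Q = −1 and det Q = −2, so the characteristic polynomial is λ² − (−1)λ + (−2) with roots −2 and 1.
Eigenvectors give P = [[3, −5], [1, −2]] with P⁻¹ = [[2, −5], [1, −3]], and Q = P·diag(−2, 1)·P⁻¹.
Then Q⁷ = P·diag(−128, 1)·P⁻¹ = [[−384, −5], [−128, −2]] · [[2, −5], [1, −3]] = [[−773, 1935], [−258, 646]].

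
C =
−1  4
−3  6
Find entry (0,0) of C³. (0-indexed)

tr C = 5 and det C = 6, so the characteristic polynomial is λ² − (5)λ + (6) with roots 3 and 2.
Eigenvectors give P = [[−1, 4], [−1, 3]] with P⁻¹ = [[3, −4], [1, −1]], and C = P·diag(3, 2)·P⁻¹.
Then C³ = P·diag(27, 8)·P⁻¹ = [[−27, 32], [−27, 24]] · [[3, −4], [1, −1]] = [[−49, 76], [−57, 84]].

−49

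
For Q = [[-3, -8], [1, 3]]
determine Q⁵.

Q² = I (check: tr Q = 0 and det Q = -1), so Q⁵ = Q since 5 is odd.

[[-3, -8], [1, 3]]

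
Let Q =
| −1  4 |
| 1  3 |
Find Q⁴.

[[41, 144], [36, 185]]

Q² = [[5, 8], [2, 13]]
Q³ = [[3, 44], [11, 47]]
Q⁴ = [[41, 144], [36, 185]]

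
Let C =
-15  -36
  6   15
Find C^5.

[[-1215, -2916], [486, 1215]]

tr C = 0 and det C = -9, so the characteristic polynomial is λ² − (0)λ + (-9) with roots -3 and 3.
Eigenvectors give P = [[-3, 2], [1, -1]] with P⁻¹ = [[-1, -2], [-1, -3]], and C = P·diag(-3, 3)·P⁻¹.
Then C^5 = P·diag(-243, 243)·P⁻¹ = [[729, 486], [-243, -243]] · [[-1, -2], [-1, -3]] = [[-1215, -2916], [486, 1215]].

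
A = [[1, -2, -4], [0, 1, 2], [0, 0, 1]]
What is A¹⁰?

A = I + N where N = [[0, -2, -4], [0, 0, 2], [0, 0, 0]] is strictly upper-triangular, so N³ = 0.
(I + N)¹⁰ = I + 10·N + 45·N² = [[1, -20, -220], [0, 1, 20], [0, 0, 1]].

[[1, -20, -220], [0, 1, 20], [0, 0, 1]]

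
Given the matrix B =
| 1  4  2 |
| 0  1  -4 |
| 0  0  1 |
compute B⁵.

B = I + N where N = [[0, 4, 2], [0, 0, -4], [0, 0, 0]] is strictly upper-triangular, so N³ = 0.
(I + N)⁵ = I + 5·N + 10·N² = [[1, 20, -150], [0, 1, -20], [0, 0, 1]].

[[1, 20, -150], [0, 1, -20], [0, 0, 1]]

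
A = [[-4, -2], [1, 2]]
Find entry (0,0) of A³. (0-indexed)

-52

A² = [[14, 4], [-2, 2]]
A³ = [[-52, -20], [10, 8]]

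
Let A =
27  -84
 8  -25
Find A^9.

[[137787, -413364], [39368, -118105]]

tr A = 2 and det A = -3, so the characteristic polynomial is λ² − (2)λ + (-3) with roots 3 and -1.
Eigenvectors give P = [[-7, 3], [-2, 1]] with P⁻¹ = [[-1, 3], [-2, 7]], and A = P·diag(3, -1)·P⁻¹.
Then A^9 = P·diag(19683, -1)·P⁻¹ = [[-137781, -3], [-39366, -1]] · [[-1, 3], [-2, 7]] = [[137787, -413364], [39368, -118105]].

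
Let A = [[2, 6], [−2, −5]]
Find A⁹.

[[1532, 3066], [−1022, −2045]]

tr A = −3 and det A = 2, so the characteristic polynomial is λ² − (−3)λ + (2) with roots −2 and −1.
Eigenvectors give P = [[3, −2], [−2, 1]] with P⁻¹ = [[−1, −2], [−2, −3]], and A = P·diag(−2, −1)·P⁻¹.
Then A⁹ = P·diag(−512, −1)·P⁻¹ = [[−1536, 2], [1024, −1]] · [[−1, −2], [−2, −3]] = [[1532, 3066], [−1022, −2045]].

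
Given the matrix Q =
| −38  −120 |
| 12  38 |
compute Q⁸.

tr Q = 0 and det Q = −4, so the characteristic polynomial is λ² − (0)λ + (−4) with roots −2 and 2.
Eigenvectors give P = [[10, −3], [−3, 1]] with P⁻¹ = [[1, 3], [3, 10]], and Q = P·diag(−2, 2)·P⁻¹.
Then Q⁸ = P·diag(256, 256)·P⁻¹ = [[2560, −768], [−768, 256]] · [[1, 3], [3, 10]] = [[256, 0], [0, 256]].

[[256, 0], [0, 256]]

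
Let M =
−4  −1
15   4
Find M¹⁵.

[[−4, −1], [15, 4]]

M² = I (check: tr M = 0 and det M = −1), so M¹⁵ = M since 15 is odd.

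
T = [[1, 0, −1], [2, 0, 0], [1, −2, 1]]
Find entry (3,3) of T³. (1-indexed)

2

T² = [[0, 2, −2], [2, 0, −2], [−2, −2, 0]]
T³ = [[2, 4, −2], [0, 4, −4], [−6, 0, 2]]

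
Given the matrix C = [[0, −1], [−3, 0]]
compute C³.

[[0, −3], [−9, 0]]

C² = [[3, 0], [0, 3]]
C³ = [[0, −3], [−9, 0]]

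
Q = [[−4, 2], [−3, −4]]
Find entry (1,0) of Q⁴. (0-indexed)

Q² = [[10, −16], [24, 10]]
Q³ = [[8, 84], [−126, 8]]
Q⁴ = [[−284, −320], [480, −284]]

480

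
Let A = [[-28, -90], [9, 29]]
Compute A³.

tr A = 1 and det A = -2, so the characteristic polynomial is λ² − (1)λ + (-2) with roots 2 and -1.
Eigenvectors give P = [[-3, 10], [1, -3]] with P⁻¹ = [[3, 10], [1, 3]], and A = P·diag(2, -1)·P⁻¹.
Then A³ = P·diag(8, -1)·P⁻¹ = [[-24, -10], [8, 3]] · [[3, 10], [1, 3]] = [[-82, -270], [27, 89]].

[[-82, -270], [27, 89]]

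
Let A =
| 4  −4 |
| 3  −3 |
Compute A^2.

[[4, −4], [3, −3]]

A² = A (a projection; rank 1, trace 1), so A^2 = A.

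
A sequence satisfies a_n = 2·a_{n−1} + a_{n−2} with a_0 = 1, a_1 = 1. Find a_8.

With companion matrix Q = [[2, 1], [1, 0]], [a_n, a_{n−1}]ᵀ = Q·[a_{n−1}, a_{n−2}]ᵀ, so [a_8, a_7]ᵀ = Q⁷·[a_1, a_0]ᵀ.
Q⁷ = [[408, 169], [169, 70]], giving [a_8, a_7]ᵀ = [[577], [239]].

577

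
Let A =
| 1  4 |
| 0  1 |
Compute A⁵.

[[1, 20], [0, 1]]

A = I + N where N = [[0, 4], [0, 0]] is strictly upper-triangular, so N² = 0.
(I + N)⁵ = I + 5·N = [[1, 20], [0, 1]].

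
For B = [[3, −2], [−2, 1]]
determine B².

[[13, −8], [−8, 5]]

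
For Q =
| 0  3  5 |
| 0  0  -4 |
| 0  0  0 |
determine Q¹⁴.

Q is strictly triangular, hence nilpotent: Q³ = 0, so Q¹⁴ = 0.

[[0, 0, 0], [0, 0, 0], [0, 0, 0]]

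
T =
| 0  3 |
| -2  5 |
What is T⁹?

[[-37830, 57513], [-38342, 58025]]

tr T = 5 and det T = 6, so the characteristic polynomial is λ² − (5)λ + (6) with roots 3 and 2.
Eigenvectors give P = [[1, 3], [1, 2]] with P⁻¹ = [[-2, 3], [1, -1]], and T = P·diag(3, 2)·P⁻¹.
Then T⁹ = P·diag(19683, 512)·P⁻¹ = [[19683, 1536], [19683, 1024]] · [[-2, 3], [1, -1]] = [[-37830, 57513], [-38342, 58025]].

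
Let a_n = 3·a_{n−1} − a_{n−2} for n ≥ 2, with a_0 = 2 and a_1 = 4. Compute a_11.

57314

With companion matrix T = [[3, −1], [1, 0]], [a_n, a_{n−1}]ᵀ = T·[a_{n−1}, a_{n−2}]ᵀ, so [a_11, a_10]ᵀ = T¹⁰·[a_1, a_0]ᵀ.
T¹⁰ = [[17711, −6765], [6765, −2584]], giving [a_11, a_10]ᵀ = [[57314], [21892]].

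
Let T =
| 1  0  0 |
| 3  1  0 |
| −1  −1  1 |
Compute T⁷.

[[1, 0, 0], [21, 1, 0], [−70, −7, 1]]

T = I + N where N = [[0, 0, 0], [3, 0, 0], [−1, −1, 0]] is strictly lower-triangular, so N³ = 0.
(I + N)⁷ = I + 7·N + 21·N² = [[1, 0, 0], [21, 1, 0], [−70, −7, 1]].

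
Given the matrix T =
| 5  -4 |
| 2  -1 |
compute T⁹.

tr T = 4 and det T = 3, so the characteristic polynomial is λ² − (4)λ + (3) with roots 3 and 1.
Eigenvectors give P = [[2, 1], [1, 1]] with P⁻¹ = [[1, -1], [-1, 2]], and T = P·diag(3, 1)·P⁻¹.
Then T⁹ = P·diag(19683, 1)·P⁻¹ = [[39366, 1], [19683, 1]] · [[1, -1], [-1, 2]] = [[39365, -39364], [19682, -19681]].

[[39365, -39364], [19682, -19681]]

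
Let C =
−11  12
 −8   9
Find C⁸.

tr C = −2 and det C = −3, so the characteristic polynomial is λ² − (−2)λ + (−3) with roots −3 and 1.
Eigenvectors give P = [[3, 1], [2, 1]] with P⁻¹ = [[1, −1], [−2, 3]], and C = P·diag(−3, 1)·P⁻¹.
Then C⁸ = P·diag(6561, 1)·P⁻¹ = [[19683, 1], [13122, 1]] · [[1, −1], [−2, 3]] = [[19681, −19680], [13120, −13119]].

[[19681, −19680], [13120, −13119]]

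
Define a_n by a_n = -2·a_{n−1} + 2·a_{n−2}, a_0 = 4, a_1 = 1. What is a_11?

With companion matrix A = [[-2, 2], [1, 0]], [a_n, a_{n−1}]ᵀ = A·[a_{n−1}, a_{n−2}]ᵀ, so [a_11, a_10]ᵀ = A^10·[a_1, a_0]ᵀ.
A^10 = [[18272, -13376], [-6688, 4896]], giving [a_11, a_10]ᵀ = [[-35232], [12896]].

-35232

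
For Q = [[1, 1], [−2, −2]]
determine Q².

[[−1, −1], [2, 2]]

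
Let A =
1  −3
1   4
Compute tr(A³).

A² = [[−2, −15], [5, 13]]
A³ = [[−17, −54], [18, 37]]

20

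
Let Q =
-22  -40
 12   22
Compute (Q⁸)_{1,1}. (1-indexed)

tr Q = 0 and det Q = -4, so the characteristic polynomial is λ² − (0)λ + (-4) with roots -2 and 2.
Eigenvectors give P = [[-2, -5], [1, 3]] with P⁻¹ = [[-3, -5], [1, 2]], and Q = P·diag(-2, 2)·P⁻¹.
Then Q⁸ = P·diag(256, 256)·P⁻¹ = [[-512, -1280], [256, 768]] · [[-3, -5], [1, 2]] = [[256, 0], [0, 256]].

256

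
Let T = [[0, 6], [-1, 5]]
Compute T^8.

[[-12354, 37830], [-6305, 19171]]

tr T = 5 and det T = 6, so the characteristic polynomial is λ² − (5)λ + (6) with roots 3 and 2.
Eigenvectors give P = [[-2, 3], [-1, 1]] with P⁻¹ = [[1, -3], [1, -2]], and T = P·diag(3, 2)·P⁻¹.
Then T^8 = P·diag(6561, 256)·P⁻¹ = [[-13122, 768], [-6561, 256]] · [[1, -3], [1, -2]] = [[-12354, 37830], [-6305, 19171]].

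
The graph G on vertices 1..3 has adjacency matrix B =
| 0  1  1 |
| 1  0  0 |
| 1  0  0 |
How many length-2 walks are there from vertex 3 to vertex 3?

The number of length-2 walks from vertex 3 to vertex 3 is entry (3,3) of B^2, where B is the adjacency matrix.
B^2 = [[2, 0, 0], [0, 1, 1], [0, 1, 1]]

1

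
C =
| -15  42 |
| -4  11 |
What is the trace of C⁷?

tr C = -4 and det C = 3, so the characteristic polynomial is λ² − (-4)λ + (3) with roots -1 and -3.
Eigenvectors give P = [[-3, -7], [-1, -2]] with P⁻¹ = [[2, -7], [-1, 3]], and C = P·diag(-1, -3)·P⁻¹.
Then C⁷ = P·diag(-1, -2187)·P⁻¹ = [[3, 15309], [1, 4374]] · [[2, -7], [-1, 3]] = [[-15303, 45906], [-4372, 13115]].

-2188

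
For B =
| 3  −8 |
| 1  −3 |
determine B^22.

B² = I (check: tr B = 0 and det B = −1), so B^22 = I since 22 is even.

[[1, 0], [0, 1]]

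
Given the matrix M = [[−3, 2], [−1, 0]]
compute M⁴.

[[31, −30], [15, −14]]

tr M = −3 and det M = 2, so the characteristic polynomial is λ² − (−3)λ + (2) with roots −2 and −1.
Eigenvectors give P = [[2, −1], [1, −1]] with P⁻¹ = [[1, −1], [1, −2]], and M = P·diag(−2, −1)·P⁻¹.
Then M⁴ = P·diag(16, 1)·P⁻¹ = [[32, −1], [16, −1]] · [[1, −1], [1, −2]] = [[31, −30], [15, −14]].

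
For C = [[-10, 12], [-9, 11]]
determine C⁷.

tr C = 1 and det C = -2, so the characteristic polynomial is λ² − (1)λ + (-2) with roots -1 and 2.
Eigenvectors give P = [[4, 1], [3, 1]] with P⁻¹ = [[1, -1], [-3, 4]], and C = P·diag(-1, 2)·P⁻¹.
Then C⁷ = P·diag(-1, 128)·P⁻¹ = [[-4, 128], [-3, 128]] · [[1, -1], [-3, 4]] = [[-388, 516], [-387, 515]].

[[-388, 516], [-387, 515]]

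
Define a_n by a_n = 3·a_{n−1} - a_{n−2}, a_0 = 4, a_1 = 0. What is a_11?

-27060

With companion matrix A = [[3, -1], [1, 0]], [a_n, a_{n−1}]ᵀ = A·[a_{n−1}, a_{n−2}]ᵀ, so [a_11, a_10]ᵀ = A¹⁰·[a_1, a_0]ᵀ.
A¹⁰ = [[17711, -6765], [6765, -2584]], giving [a_11, a_10]ᵀ = [[-27060], [-10336]].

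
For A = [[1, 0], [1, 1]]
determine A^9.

[[1, 0], [9, 1]]

A = I + N where N = [[0, 0], [1, 0]] is strictly lower-triangular, so N^2 = 0.
(I + N)^9 = I + 9·N = [[1, 0], [9, 1]].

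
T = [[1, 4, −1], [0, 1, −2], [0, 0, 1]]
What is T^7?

[[1, 28, −175], [0, 1, −14], [0, 0, 1]]

T = I + N where N = [[0, 4, −1], [0, 0, −2], [0, 0, 0]] is strictly upper-triangular, so N^3 = 0.
(I + N)^7 = I + 7·N + 21·N^2 = [[1, 28, −175], [0, 1, −14], [0, 0, 1]].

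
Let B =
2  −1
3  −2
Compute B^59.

B² = I (check: tr B = 0 and det B = −1), so B^59 = B since 59 is odd.

[[2, −1], [3, −2]]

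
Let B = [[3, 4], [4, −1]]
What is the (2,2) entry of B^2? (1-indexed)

17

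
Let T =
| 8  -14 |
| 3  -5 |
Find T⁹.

tr T = 3 and det T = 2, so the characteristic polynomial is λ² − (3)λ + (2) with roots 2 and 1.
Eigenvectors give P = [[7, -2], [3, -1]] with P⁻¹ = [[1, -2], [3, -7]], and T = P·diag(2, 1)·P⁻¹.
Then T⁹ = P·diag(512, 1)·P⁻¹ = [[3584, -2], [1536, -1]] · [[1, -2], [3, -7]] = [[3578, -7154], [1533, -3065]].

[[3578, -7154], [1533, -3065]]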